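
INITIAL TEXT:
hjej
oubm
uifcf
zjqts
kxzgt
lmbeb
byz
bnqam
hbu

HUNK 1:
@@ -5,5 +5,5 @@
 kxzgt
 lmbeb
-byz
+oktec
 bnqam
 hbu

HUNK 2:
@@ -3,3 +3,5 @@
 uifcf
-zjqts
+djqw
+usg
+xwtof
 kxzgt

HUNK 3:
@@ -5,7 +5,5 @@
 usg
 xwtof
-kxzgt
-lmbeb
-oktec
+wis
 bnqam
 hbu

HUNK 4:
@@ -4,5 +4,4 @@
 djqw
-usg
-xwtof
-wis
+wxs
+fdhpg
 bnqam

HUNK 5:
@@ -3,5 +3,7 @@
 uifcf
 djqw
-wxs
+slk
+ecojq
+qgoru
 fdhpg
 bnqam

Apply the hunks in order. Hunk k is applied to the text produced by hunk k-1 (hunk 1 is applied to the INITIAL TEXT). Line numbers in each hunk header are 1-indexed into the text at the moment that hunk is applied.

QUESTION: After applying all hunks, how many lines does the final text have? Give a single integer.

Hunk 1: at line 5 remove [byz] add [oktec] -> 9 lines: hjej oubm uifcf zjqts kxzgt lmbeb oktec bnqam hbu
Hunk 2: at line 3 remove [zjqts] add [djqw,usg,xwtof] -> 11 lines: hjej oubm uifcf djqw usg xwtof kxzgt lmbeb oktec bnqam hbu
Hunk 3: at line 5 remove [kxzgt,lmbeb,oktec] add [wis] -> 9 lines: hjej oubm uifcf djqw usg xwtof wis bnqam hbu
Hunk 4: at line 4 remove [usg,xwtof,wis] add [wxs,fdhpg] -> 8 lines: hjej oubm uifcf djqw wxs fdhpg bnqam hbu
Hunk 5: at line 3 remove [wxs] add [slk,ecojq,qgoru] -> 10 lines: hjej oubm uifcf djqw slk ecojq qgoru fdhpg bnqam hbu
Final line count: 10

Answer: 10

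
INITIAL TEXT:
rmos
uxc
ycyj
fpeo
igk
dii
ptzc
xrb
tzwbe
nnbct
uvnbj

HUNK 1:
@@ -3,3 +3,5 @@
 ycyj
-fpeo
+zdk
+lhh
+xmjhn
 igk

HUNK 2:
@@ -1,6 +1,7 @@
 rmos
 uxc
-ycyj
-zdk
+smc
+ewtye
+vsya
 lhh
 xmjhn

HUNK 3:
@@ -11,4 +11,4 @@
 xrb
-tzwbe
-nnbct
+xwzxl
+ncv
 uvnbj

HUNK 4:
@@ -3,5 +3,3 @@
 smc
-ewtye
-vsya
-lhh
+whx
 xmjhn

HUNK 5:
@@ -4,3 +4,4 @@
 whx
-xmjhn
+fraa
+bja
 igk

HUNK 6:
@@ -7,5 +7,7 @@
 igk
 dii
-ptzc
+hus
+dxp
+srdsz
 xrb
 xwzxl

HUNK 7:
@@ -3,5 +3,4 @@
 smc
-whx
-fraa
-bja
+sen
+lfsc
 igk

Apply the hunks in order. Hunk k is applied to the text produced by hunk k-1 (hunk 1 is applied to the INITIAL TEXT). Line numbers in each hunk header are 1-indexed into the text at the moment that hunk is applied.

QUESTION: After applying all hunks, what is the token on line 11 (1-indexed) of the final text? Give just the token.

Answer: xrb

Derivation:
Hunk 1: at line 3 remove [fpeo] add [zdk,lhh,xmjhn] -> 13 lines: rmos uxc ycyj zdk lhh xmjhn igk dii ptzc xrb tzwbe nnbct uvnbj
Hunk 2: at line 1 remove [ycyj,zdk] add [smc,ewtye,vsya] -> 14 lines: rmos uxc smc ewtye vsya lhh xmjhn igk dii ptzc xrb tzwbe nnbct uvnbj
Hunk 3: at line 11 remove [tzwbe,nnbct] add [xwzxl,ncv] -> 14 lines: rmos uxc smc ewtye vsya lhh xmjhn igk dii ptzc xrb xwzxl ncv uvnbj
Hunk 4: at line 3 remove [ewtye,vsya,lhh] add [whx] -> 12 lines: rmos uxc smc whx xmjhn igk dii ptzc xrb xwzxl ncv uvnbj
Hunk 5: at line 4 remove [xmjhn] add [fraa,bja] -> 13 lines: rmos uxc smc whx fraa bja igk dii ptzc xrb xwzxl ncv uvnbj
Hunk 6: at line 7 remove [ptzc] add [hus,dxp,srdsz] -> 15 lines: rmos uxc smc whx fraa bja igk dii hus dxp srdsz xrb xwzxl ncv uvnbj
Hunk 7: at line 3 remove [whx,fraa,bja] add [sen,lfsc] -> 14 lines: rmos uxc smc sen lfsc igk dii hus dxp srdsz xrb xwzxl ncv uvnbj
Final line 11: xrb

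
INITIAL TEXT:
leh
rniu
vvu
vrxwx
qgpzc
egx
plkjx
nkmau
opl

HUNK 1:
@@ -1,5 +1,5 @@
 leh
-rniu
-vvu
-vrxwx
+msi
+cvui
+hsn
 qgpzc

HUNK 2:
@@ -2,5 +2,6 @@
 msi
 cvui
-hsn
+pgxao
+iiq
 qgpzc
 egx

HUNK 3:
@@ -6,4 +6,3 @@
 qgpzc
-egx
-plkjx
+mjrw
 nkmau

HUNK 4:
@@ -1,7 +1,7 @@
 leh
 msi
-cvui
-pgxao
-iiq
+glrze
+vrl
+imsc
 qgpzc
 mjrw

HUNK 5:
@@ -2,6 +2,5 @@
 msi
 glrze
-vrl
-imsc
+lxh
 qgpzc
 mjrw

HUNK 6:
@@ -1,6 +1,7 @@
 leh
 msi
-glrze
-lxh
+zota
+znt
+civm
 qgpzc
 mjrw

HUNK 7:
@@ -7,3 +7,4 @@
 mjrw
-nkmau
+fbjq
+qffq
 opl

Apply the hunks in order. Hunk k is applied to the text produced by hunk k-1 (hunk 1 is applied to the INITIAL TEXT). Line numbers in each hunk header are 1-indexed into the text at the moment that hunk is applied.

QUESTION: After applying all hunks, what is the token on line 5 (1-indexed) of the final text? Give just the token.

Answer: civm

Derivation:
Hunk 1: at line 1 remove [rniu,vvu,vrxwx] add [msi,cvui,hsn] -> 9 lines: leh msi cvui hsn qgpzc egx plkjx nkmau opl
Hunk 2: at line 2 remove [hsn] add [pgxao,iiq] -> 10 lines: leh msi cvui pgxao iiq qgpzc egx plkjx nkmau opl
Hunk 3: at line 6 remove [egx,plkjx] add [mjrw] -> 9 lines: leh msi cvui pgxao iiq qgpzc mjrw nkmau opl
Hunk 4: at line 1 remove [cvui,pgxao,iiq] add [glrze,vrl,imsc] -> 9 lines: leh msi glrze vrl imsc qgpzc mjrw nkmau opl
Hunk 5: at line 2 remove [vrl,imsc] add [lxh] -> 8 lines: leh msi glrze lxh qgpzc mjrw nkmau opl
Hunk 6: at line 1 remove [glrze,lxh] add [zota,znt,civm] -> 9 lines: leh msi zota znt civm qgpzc mjrw nkmau opl
Hunk 7: at line 7 remove [nkmau] add [fbjq,qffq] -> 10 lines: leh msi zota znt civm qgpzc mjrw fbjq qffq opl
Final line 5: civm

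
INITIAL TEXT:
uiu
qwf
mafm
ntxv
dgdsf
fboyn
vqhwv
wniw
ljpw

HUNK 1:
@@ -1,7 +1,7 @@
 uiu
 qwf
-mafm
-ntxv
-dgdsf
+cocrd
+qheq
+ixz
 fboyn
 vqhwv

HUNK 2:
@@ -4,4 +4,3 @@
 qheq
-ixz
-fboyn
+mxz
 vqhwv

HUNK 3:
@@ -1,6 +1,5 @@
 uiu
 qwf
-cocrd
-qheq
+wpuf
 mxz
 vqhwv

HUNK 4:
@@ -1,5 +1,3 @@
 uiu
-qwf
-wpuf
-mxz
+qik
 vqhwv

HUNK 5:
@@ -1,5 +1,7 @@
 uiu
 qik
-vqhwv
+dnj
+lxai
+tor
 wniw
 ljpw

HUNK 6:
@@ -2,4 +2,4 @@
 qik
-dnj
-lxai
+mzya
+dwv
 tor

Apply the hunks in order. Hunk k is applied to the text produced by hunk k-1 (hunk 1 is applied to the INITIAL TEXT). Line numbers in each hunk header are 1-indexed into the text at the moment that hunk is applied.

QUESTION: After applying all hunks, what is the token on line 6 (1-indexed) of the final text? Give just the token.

Answer: wniw

Derivation:
Hunk 1: at line 1 remove [mafm,ntxv,dgdsf] add [cocrd,qheq,ixz] -> 9 lines: uiu qwf cocrd qheq ixz fboyn vqhwv wniw ljpw
Hunk 2: at line 4 remove [ixz,fboyn] add [mxz] -> 8 lines: uiu qwf cocrd qheq mxz vqhwv wniw ljpw
Hunk 3: at line 1 remove [cocrd,qheq] add [wpuf] -> 7 lines: uiu qwf wpuf mxz vqhwv wniw ljpw
Hunk 4: at line 1 remove [qwf,wpuf,mxz] add [qik] -> 5 lines: uiu qik vqhwv wniw ljpw
Hunk 5: at line 1 remove [vqhwv] add [dnj,lxai,tor] -> 7 lines: uiu qik dnj lxai tor wniw ljpw
Hunk 6: at line 2 remove [dnj,lxai] add [mzya,dwv] -> 7 lines: uiu qik mzya dwv tor wniw ljpw
Final line 6: wniw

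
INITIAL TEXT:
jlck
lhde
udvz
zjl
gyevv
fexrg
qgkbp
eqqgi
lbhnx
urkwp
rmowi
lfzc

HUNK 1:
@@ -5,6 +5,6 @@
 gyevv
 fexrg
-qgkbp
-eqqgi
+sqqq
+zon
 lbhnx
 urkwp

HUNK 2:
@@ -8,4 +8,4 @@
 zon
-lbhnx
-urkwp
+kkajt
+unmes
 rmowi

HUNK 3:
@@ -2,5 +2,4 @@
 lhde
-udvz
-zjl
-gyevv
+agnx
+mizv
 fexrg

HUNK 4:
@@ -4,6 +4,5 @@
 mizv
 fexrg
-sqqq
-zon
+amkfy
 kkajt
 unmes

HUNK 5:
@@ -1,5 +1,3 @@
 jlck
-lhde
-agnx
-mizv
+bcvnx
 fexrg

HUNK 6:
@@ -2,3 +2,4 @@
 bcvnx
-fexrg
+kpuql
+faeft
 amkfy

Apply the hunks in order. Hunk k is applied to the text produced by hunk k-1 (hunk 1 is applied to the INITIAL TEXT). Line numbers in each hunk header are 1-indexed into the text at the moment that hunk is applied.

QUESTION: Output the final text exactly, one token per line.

Hunk 1: at line 5 remove [qgkbp,eqqgi] add [sqqq,zon] -> 12 lines: jlck lhde udvz zjl gyevv fexrg sqqq zon lbhnx urkwp rmowi lfzc
Hunk 2: at line 8 remove [lbhnx,urkwp] add [kkajt,unmes] -> 12 lines: jlck lhde udvz zjl gyevv fexrg sqqq zon kkajt unmes rmowi lfzc
Hunk 3: at line 2 remove [udvz,zjl,gyevv] add [agnx,mizv] -> 11 lines: jlck lhde agnx mizv fexrg sqqq zon kkajt unmes rmowi lfzc
Hunk 4: at line 4 remove [sqqq,zon] add [amkfy] -> 10 lines: jlck lhde agnx mizv fexrg amkfy kkajt unmes rmowi lfzc
Hunk 5: at line 1 remove [lhde,agnx,mizv] add [bcvnx] -> 8 lines: jlck bcvnx fexrg amkfy kkajt unmes rmowi lfzc
Hunk 6: at line 2 remove [fexrg] add [kpuql,faeft] -> 9 lines: jlck bcvnx kpuql faeft amkfy kkajt unmes rmowi lfzc

Answer: jlck
bcvnx
kpuql
faeft
amkfy
kkajt
unmes
rmowi
lfzc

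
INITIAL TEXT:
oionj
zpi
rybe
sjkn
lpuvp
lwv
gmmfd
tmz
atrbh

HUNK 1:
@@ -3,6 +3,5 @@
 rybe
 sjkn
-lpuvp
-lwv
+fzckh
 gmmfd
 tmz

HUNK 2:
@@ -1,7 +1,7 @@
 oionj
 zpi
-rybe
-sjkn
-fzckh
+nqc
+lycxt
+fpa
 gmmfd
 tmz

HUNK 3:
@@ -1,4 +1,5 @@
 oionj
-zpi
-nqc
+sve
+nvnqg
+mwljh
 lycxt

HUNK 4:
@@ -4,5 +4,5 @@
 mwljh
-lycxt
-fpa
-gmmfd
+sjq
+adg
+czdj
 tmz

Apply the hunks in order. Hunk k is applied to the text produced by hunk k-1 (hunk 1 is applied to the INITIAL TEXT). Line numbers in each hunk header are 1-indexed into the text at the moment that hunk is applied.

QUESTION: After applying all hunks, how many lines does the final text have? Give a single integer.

Answer: 9

Derivation:
Hunk 1: at line 3 remove [lpuvp,lwv] add [fzckh] -> 8 lines: oionj zpi rybe sjkn fzckh gmmfd tmz atrbh
Hunk 2: at line 1 remove [rybe,sjkn,fzckh] add [nqc,lycxt,fpa] -> 8 lines: oionj zpi nqc lycxt fpa gmmfd tmz atrbh
Hunk 3: at line 1 remove [zpi,nqc] add [sve,nvnqg,mwljh] -> 9 lines: oionj sve nvnqg mwljh lycxt fpa gmmfd tmz atrbh
Hunk 4: at line 4 remove [lycxt,fpa,gmmfd] add [sjq,adg,czdj] -> 9 lines: oionj sve nvnqg mwljh sjq adg czdj tmz atrbh
Final line count: 9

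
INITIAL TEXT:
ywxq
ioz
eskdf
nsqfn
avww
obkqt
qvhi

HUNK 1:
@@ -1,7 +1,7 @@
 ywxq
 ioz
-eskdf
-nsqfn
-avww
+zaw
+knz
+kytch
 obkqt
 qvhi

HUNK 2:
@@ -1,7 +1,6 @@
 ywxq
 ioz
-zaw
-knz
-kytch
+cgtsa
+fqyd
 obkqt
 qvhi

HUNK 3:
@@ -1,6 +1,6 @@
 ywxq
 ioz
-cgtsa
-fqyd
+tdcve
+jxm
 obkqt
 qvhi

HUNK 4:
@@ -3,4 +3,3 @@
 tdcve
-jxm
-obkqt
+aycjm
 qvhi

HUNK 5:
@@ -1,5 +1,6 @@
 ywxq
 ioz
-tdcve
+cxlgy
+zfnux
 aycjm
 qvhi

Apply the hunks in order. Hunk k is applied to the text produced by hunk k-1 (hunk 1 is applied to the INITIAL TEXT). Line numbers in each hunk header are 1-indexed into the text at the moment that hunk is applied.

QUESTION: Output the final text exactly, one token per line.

Hunk 1: at line 1 remove [eskdf,nsqfn,avww] add [zaw,knz,kytch] -> 7 lines: ywxq ioz zaw knz kytch obkqt qvhi
Hunk 2: at line 1 remove [zaw,knz,kytch] add [cgtsa,fqyd] -> 6 lines: ywxq ioz cgtsa fqyd obkqt qvhi
Hunk 3: at line 1 remove [cgtsa,fqyd] add [tdcve,jxm] -> 6 lines: ywxq ioz tdcve jxm obkqt qvhi
Hunk 4: at line 3 remove [jxm,obkqt] add [aycjm] -> 5 lines: ywxq ioz tdcve aycjm qvhi
Hunk 5: at line 1 remove [tdcve] add [cxlgy,zfnux] -> 6 lines: ywxq ioz cxlgy zfnux aycjm qvhi

Answer: ywxq
ioz
cxlgy
zfnux
aycjm
qvhi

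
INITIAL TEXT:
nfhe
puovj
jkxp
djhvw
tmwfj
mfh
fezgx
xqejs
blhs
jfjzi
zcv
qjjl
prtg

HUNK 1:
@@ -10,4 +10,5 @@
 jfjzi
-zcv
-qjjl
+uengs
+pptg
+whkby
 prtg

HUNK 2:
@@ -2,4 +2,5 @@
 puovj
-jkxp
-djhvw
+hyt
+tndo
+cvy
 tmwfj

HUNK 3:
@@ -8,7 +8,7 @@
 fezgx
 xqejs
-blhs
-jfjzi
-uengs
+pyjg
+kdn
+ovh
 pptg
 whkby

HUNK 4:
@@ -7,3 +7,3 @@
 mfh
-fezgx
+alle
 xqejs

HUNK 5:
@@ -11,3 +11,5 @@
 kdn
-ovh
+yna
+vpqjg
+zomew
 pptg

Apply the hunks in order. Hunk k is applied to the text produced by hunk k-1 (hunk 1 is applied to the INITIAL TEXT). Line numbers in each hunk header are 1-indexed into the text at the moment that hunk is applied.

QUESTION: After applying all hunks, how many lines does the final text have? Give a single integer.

Hunk 1: at line 10 remove [zcv,qjjl] add [uengs,pptg,whkby] -> 14 lines: nfhe puovj jkxp djhvw tmwfj mfh fezgx xqejs blhs jfjzi uengs pptg whkby prtg
Hunk 2: at line 2 remove [jkxp,djhvw] add [hyt,tndo,cvy] -> 15 lines: nfhe puovj hyt tndo cvy tmwfj mfh fezgx xqejs blhs jfjzi uengs pptg whkby prtg
Hunk 3: at line 8 remove [blhs,jfjzi,uengs] add [pyjg,kdn,ovh] -> 15 lines: nfhe puovj hyt tndo cvy tmwfj mfh fezgx xqejs pyjg kdn ovh pptg whkby prtg
Hunk 4: at line 7 remove [fezgx] add [alle] -> 15 lines: nfhe puovj hyt tndo cvy tmwfj mfh alle xqejs pyjg kdn ovh pptg whkby prtg
Hunk 5: at line 11 remove [ovh] add [yna,vpqjg,zomew] -> 17 lines: nfhe puovj hyt tndo cvy tmwfj mfh alle xqejs pyjg kdn yna vpqjg zomew pptg whkby prtg
Final line count: 17

Answer: 17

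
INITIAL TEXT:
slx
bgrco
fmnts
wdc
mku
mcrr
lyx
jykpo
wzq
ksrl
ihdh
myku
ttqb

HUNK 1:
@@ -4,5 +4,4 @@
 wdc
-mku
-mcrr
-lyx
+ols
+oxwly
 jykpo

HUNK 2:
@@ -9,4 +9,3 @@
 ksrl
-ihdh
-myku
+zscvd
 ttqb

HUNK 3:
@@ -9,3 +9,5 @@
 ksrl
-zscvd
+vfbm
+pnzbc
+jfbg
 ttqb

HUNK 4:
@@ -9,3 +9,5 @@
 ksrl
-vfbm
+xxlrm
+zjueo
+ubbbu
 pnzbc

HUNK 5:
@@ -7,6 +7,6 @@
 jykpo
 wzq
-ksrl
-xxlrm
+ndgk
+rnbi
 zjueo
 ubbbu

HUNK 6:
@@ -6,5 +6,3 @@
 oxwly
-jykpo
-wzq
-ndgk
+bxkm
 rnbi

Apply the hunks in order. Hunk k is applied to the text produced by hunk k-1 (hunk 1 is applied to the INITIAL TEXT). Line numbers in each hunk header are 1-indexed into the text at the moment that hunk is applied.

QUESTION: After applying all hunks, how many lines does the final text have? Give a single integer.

Answer: 13

Derivation:
Hunk 1: at line 4 remove [mku,mcrr,lyx] add [ols,oxwly] -> 12 lines: slx bgrco fmnts wdc ols oxwly jykpo wzq ksrl ihdh myku ttqb
Hunk 2: at line 9 remove [ihdh,myku] add [zscvd] -> 11 lines: slx bgrco fmnts wdc ols oxwly jykpo wzq ksrl zscvd ttqb
Hunk 3: at line 9 remove [zscvd] add [vfbm,pnzbc,jfbg] -> 13 lines: slx bgrco fmnts wdc ols oxwly jykpo wzq ksrl vfbm pnzbc jfbg ttqb
Hunk 4: at line 9 remove [vfbm] add [xxlrm,zjueo,ubbbu] -> 15 lines: slx bgrco fmnts wdc ols oxwly jykpo wzq ksrl xxlrm zjueo ubbbu pnzbc jfbg ttqb
Hunk 5: at line 7 remove [ksrl,xxlrm] add [ndgk,rnbi] -> 15 lines: slx bgrco fmnts wdc ols oxwly jykpo wzq ndgk rnbi zjueo ubbbu pnzbc jfbg ttqb
Hunk 6: at line 6 remove [jykpo,wzq,ndgk] add [bxkm] -> 13 lines: slx bgrco fmnts wdc ols oxwly bxkm rnbi zjueo ubbbu pnzbc jfbg ttqb
Final line count: 13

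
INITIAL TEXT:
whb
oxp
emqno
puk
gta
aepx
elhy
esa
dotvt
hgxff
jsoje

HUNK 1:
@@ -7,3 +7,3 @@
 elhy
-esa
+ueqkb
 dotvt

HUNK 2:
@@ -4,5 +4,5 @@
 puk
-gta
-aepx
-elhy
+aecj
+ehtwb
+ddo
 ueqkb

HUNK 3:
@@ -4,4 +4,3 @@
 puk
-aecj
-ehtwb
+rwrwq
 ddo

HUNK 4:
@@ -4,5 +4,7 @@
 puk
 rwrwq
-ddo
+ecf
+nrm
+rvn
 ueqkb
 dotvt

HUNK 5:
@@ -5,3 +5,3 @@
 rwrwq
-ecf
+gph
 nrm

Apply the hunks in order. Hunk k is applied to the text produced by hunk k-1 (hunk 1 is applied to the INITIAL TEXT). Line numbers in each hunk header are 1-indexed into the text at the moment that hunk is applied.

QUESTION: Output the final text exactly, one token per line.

Hunk 1: at line 7 remove [esa] add [ueqkb] -> 11 lines: whb oxp emqno puk gta aepx elhy ueqkb dotvt hgxff jsoje
Hunk 2: at line 4 remove [gta,aepx,elhy] add [aecj,ehtwb,ddo] -> 11 lines: whb oxp emqno puk aecj ehtwb ddo ueqkb dotvt hgxff jsoje
Hunk 3: at line 4 remove [aecj,ehtwb] add [rwrwq] -> 10 lines: whb oxp emqno puk rwrwq ddo ueqkb dotvt hgxff jsoje
Hunk 4: at line 4 remove [ddo] add [ecf,nrm,rvn] -> 12 lines: whb oxp emqno puk rwrwq ecf nrm rvn ueqkb dotvt hgxff jsoje
Hunk 5: at line 5 remove [ecf] add [gph] -> 12 lines: whb oxp emqno puk rwrwq gph nrm rvn ueqkb dotvt hgxff jsoje

Answer: whb
oxp
emqno
puk
rwrwq
gph
nrm
rvn
ueqkb
dotvt
hgxff
jsoje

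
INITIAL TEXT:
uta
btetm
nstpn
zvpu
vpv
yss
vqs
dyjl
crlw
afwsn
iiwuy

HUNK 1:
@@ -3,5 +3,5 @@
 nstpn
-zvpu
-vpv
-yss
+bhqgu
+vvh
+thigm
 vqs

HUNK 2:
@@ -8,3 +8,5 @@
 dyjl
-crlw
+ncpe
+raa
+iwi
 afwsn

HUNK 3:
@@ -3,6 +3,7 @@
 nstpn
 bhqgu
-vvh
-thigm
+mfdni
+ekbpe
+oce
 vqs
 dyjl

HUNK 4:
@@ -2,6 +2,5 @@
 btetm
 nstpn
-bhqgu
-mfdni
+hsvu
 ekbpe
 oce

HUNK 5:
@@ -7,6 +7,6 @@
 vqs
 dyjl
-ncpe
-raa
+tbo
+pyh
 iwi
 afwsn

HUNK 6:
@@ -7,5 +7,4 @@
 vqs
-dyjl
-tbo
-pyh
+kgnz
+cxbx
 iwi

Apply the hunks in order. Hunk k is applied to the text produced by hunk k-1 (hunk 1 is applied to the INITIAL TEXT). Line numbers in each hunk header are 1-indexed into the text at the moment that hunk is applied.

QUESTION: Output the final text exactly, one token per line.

Hunk 1: at line 3 remove [zvpu,vpv,yss] add [bhqgu,vvh,thigm] -> 11 lines: uta btetm nstpn bhqgu vvh thigm vqs dyjl crlw afwsn iiwuy
Hunk 2: at line 8 remove [crlw] add [ncpe,raa,iwi] -> 13 lines: uta btetm nstpn bhqgu vvh thigm vqs dyjl ncpe raa iwi afwsn iiwuy
Hunk 3: at line 3 remove [vvh,thigm] add [mfdni,ekbpe,oce] -> 14 lines: uta btetm nstpn bhqgu mfdni ekbpe oce vqs dyjl ncpe raa iwi afwsn iiwuy
Hunk 4: at line 2 remove [bhqgu,mfdni] add [hsvu] -> 13 lines: uta btetm nstpn hsvu ekbpe oce vqs dyjl ncpe raa iwi afwsn iiwuy
Hunk 5: at line 7 remove [ncpe,raa] add [tbo,pyh] -> 13 lines: uta btetm nstpn hsvu ekbpe oce vqs dyjl tbo pyh iwi afwsn iiwuy
Hunk 6: at line 7 remove [dyjl,tbo,pyh] add [kgnz,cxbx] -> 12 lines: uta btetm nstpn hsvu ekbpe oce vqs kgnz cxbx iwi afwsn iiwuy

Answer: uta
btetm
nstpn
hsvu
ekbpe
oce
vqs
kgnz
cxbx
iwi
afwsn
iiwuy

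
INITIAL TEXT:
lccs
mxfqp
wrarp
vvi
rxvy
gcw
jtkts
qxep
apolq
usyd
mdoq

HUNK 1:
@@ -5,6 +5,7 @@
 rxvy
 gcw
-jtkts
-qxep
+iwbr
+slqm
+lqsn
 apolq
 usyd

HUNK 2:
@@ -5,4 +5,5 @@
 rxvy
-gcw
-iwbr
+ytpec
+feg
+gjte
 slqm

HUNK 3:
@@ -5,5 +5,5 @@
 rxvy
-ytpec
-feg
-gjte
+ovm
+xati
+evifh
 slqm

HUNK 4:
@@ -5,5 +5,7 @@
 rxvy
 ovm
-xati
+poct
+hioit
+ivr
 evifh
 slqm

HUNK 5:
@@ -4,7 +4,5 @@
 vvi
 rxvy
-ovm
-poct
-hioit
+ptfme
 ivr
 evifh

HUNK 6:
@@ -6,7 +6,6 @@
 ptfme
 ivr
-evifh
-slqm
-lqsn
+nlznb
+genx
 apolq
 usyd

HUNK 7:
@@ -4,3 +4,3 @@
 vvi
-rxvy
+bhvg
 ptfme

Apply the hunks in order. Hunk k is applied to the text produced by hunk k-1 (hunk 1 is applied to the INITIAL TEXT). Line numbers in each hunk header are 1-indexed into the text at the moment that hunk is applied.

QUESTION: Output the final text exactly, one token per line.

Hunk 1: at line 5 remove [jtkts,qxep] add [iwbr,slqm,lqsn] -> 12 lines: lccs mxfqp wrarp vvi rxvy gcw iwbr slqm lqsn apolq usyd mdoq
Hunk 2: at line 5 remove [gcw,iwbr] add [ytpec,feg,gjte] -> 13 lines: lccs mxfqp wrarp vvi rxvy ytpec feg gjte slqm lqsn apolq usyd mdoq
Hunk 3: at line 5 remove [ytpec,feg,gjte] add [ovm,xati,evifh] -> 13 lines: lccs mxfqp wrarp vvi rxvy ovm xati evifh slqm lqsn apolq usyd mdoq
Hunk 4: at line 5 remove [xati] add [poct,hioit,ivr] -> 15 lines: lccs mxfqp wrarp vvi rxvy ovm poct hioit ivr evifh slqm lqsn apolq usyd mdoq
Hunk 5: at line 4 remove [ovm,poct,hioit] add [ptfme] -> 13 lines: lccs mxfqp wrarp vvi rxvy ptfme ivr evifh slqm lqsn apolq usyd mdoq
Hunk 6: at line 6 remove [evifh,slqm,lqsn] add [nlznb,genx] -> 12 lines: lccs mxfqp wrarp vvi rxvy ptfme ivr nlznb genx apolq usyd mdoq
Hunk 7: at line 4 remove [rxvy] add [bhvg] -> 12 lines: lccs mxfqp wrarp vvi bhvg ptfme ivr nlznb genx apolq usyd mdoq

Answer: lccs
mxfqp
wrarp
vvi
bhvg
ptfme
ivr
nlznb
genx
apolq
usyd
mdoq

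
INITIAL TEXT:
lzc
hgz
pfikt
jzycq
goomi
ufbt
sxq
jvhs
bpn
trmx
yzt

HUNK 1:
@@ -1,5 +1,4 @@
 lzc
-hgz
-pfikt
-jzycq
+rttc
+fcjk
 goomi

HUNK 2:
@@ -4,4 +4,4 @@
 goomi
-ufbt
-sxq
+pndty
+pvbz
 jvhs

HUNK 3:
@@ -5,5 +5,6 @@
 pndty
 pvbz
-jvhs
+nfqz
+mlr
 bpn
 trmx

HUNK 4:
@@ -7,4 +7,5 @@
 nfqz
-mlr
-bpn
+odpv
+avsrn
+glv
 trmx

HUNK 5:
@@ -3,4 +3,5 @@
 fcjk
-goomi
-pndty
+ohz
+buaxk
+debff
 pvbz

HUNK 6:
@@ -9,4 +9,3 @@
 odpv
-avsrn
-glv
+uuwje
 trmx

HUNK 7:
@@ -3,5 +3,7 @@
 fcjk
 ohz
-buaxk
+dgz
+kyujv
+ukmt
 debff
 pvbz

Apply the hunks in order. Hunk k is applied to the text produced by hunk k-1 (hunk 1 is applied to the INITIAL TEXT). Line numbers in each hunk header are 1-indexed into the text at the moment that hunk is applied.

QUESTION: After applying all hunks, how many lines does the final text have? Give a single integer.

Hunk 1: at line 1 remove [hgz,pfikt,jzycq] add [rttc,fcjk] -> 10 lines: lzc rttc fcjk goomi ufbt sxq jvhs bpn trmx yzt
Hunk 2: at line 4 remove [ufbt,sxq] add [pndty,pvbz] -> 10 lines: lzc rttc fcjk goomi pndty pvbz jvhs bpn trmx yzt
Hunk 3: at line 5 remove [jvhs] add [nfqz,mlr] -> 11 lines: lzc rttc fcjk goomi pndty pvbz nfqz mlr bpn trmx yzt
Hunk 4: at line 7 remove [mlr,bpn] add [odpv,avsrn,glv] -> 12 lines: lzc rttc fcjk goomi pndty pvbz nfqz odpv avsrn glv trmx yzt
Hunk 5: at line 3 remove [goomi,pndty] add [ohz,buaxk,debff] -> 13 lines: lzc rttc fcjk ohz buaxk debff pvbz nfqz odpv avsrn glv trmx yzt
Hunk 6: at line 9 remove [avsrn,glv] add [uuwje] -> 12 lines: lzc rttc fcjk ohz buaxk debff pvbz nfqz odpv uuwje trmx yzt
Hunk 7: at line 3 remove [buaxk] add [dgz,kyujv,ukmt] -> 14 lines: lzc rttc fcjk ohz dgz kyujv ukmt debff pvbz nfqz odpv uuwje trmx yzt
Final line count: 14

Answer: 14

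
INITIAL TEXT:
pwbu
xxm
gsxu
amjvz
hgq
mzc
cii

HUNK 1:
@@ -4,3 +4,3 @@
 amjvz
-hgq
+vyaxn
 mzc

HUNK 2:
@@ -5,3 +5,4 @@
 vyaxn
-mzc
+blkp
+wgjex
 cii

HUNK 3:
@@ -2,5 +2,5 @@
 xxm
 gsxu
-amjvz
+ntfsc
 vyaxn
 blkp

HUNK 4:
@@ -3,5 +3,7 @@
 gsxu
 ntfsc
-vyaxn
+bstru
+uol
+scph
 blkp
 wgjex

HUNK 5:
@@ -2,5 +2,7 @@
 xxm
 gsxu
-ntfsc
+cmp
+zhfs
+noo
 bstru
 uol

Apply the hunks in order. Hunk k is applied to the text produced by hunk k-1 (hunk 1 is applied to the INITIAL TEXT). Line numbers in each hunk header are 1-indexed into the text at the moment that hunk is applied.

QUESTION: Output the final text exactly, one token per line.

Hunk 1: at line 4 remove [hgq] add [vyaxn] -> 7 lines: pwbu xxm gsxu amjvz vyaxn mzc cii
Hunk 2: at line 5 remove [mzc] add [blkp,wgjex] -> 8 lines: pwbu xxm gsxu amjvz vyaxn blkp wgjex cii
Hunk 3: at line 2 remove [amjvz] add [ntfsc] -> 8 lines: pwbu xxm gsxu ntfsc vyaxn blkp wgjex cii
Hunk 4: at line 3 remove [vyaxn] add [bstru,uol,scph] -> 10 lines: pwbu xxm gsxu ntfsc bstru uol scph blkp wgjex cii
Hunk 5: at line 2 remove [ntfsc] add [cmp,zhfs,noo] -> 12 lines: pwbu xxm gsxu cmp zhfs noo bstru uol scph blkp wgjex cii

Answer: pwbu
xxm
gsxu
cmp
zhfs
noo
bstru
uol
scph
blkp
wgjex
cii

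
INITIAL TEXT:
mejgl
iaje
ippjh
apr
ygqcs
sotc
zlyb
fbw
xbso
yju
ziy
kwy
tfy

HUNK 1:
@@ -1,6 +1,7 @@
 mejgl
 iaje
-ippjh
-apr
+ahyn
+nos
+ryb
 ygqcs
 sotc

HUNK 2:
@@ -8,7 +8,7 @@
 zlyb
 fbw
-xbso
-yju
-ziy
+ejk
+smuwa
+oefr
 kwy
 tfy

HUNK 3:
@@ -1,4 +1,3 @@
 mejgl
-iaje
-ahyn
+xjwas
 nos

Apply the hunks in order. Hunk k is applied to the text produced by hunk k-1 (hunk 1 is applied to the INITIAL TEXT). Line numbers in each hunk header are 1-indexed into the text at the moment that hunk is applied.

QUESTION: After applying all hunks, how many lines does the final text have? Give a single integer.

Hunk 1: at line 1 remove [ippjh,apr] add [ahyn,nos,ryb] -> 14 lines: mejgl iaje ahyn nos ryb ygqcs sotc zlyb fbw xbso yju ziy kwy tfy
Hunk 2: at line 8 remove [xbso,yju,ziy] add [ejk,smuwa,oefr] -> 14 lines: mejgl iaje ahyn nos ryb ygqcs sotc zlyb fbw ejk smuwa oefr kwy tfy
Hunk 3: at line 1 remove [iaje,ahyn] add [xjwas] -> 13 lines: mejgl xjwas nos ryb ygqcs sotc zlyb fbw ejk smuwa oefr kwy tfy
Final line count: 13

Answer: 13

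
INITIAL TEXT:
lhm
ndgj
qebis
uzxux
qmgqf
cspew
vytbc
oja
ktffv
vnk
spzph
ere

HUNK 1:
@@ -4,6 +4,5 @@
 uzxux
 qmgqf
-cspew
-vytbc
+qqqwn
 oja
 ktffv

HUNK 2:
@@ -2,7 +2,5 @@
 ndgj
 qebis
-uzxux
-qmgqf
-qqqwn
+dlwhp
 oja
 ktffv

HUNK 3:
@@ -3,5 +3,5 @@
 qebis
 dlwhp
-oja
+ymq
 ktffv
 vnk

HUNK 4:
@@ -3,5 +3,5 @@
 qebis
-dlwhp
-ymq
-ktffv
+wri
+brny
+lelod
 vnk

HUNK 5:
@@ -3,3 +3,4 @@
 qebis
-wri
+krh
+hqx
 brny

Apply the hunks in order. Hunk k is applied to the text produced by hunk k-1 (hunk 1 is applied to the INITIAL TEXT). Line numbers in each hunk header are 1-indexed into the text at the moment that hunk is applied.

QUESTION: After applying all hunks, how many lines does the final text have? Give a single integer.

Answer: 10

Derivation:
Hunk 1: at line 4 remove [cspew,vytbc] add [qqqwn] -> 11 lines: lhm ndgj qebis uzxux qmgqf qqqwn oja ktffv vnk spzph ere
Hunk 2: at line 2 remove [uzxux,qmgqf,qqqwn] add [dlwhp] -> 9 lines: lhm ndgj qebis dlwhp oja ktffv vnk spzph ere
Hunk 3: at line 3 remove [oja] add [ymq] -> 9 lines: lhm ndgj qebis dlwhp ymq ktffv vnk spzph ere
Hunk 4: at line 3 remove [dlwhp,ymq,ktffv] add [wri,brny,lelod] -> 9 lines: lhm ndgj qebis wri brny lelod vnk spzph ere
Hunk 5: at line 3 remove [wri] add [krh,hqx] -> 10 lines: lhm ndgj qebis krh hqx brny lelod vnk spzph ere
Final line count: 10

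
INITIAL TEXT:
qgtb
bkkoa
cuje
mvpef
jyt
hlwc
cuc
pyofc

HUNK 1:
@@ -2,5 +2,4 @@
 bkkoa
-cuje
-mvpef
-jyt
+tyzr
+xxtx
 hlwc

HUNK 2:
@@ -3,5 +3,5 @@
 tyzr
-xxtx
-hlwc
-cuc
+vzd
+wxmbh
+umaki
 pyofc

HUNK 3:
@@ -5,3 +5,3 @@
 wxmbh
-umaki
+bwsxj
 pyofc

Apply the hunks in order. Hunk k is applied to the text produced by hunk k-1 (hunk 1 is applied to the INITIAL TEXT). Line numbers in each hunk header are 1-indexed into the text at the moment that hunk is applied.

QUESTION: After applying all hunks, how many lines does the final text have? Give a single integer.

Answer: 7

Derivation:
Hunk 1: at line 2 remove [cuje,mvpef,jyt] add [tyzr,xxtx] -> 7 lines: qgtb bkkoa tyzr xxtx hlwc cuc pyofc
Hunk 2: at line 3 remove [xxtx,hlwc,cuc] add [vzd,wxmbh,umaki] -> 7 lines: qgtb bkkoa tyzr vzd wxmbh umaki pyofc
Hunk 3: at line 5 remove [umaki] add [bwsxj] -> 7 lines: qgtb bkkoa tyzr vzd wxmbh bwsxj pyofc
Final line count: 7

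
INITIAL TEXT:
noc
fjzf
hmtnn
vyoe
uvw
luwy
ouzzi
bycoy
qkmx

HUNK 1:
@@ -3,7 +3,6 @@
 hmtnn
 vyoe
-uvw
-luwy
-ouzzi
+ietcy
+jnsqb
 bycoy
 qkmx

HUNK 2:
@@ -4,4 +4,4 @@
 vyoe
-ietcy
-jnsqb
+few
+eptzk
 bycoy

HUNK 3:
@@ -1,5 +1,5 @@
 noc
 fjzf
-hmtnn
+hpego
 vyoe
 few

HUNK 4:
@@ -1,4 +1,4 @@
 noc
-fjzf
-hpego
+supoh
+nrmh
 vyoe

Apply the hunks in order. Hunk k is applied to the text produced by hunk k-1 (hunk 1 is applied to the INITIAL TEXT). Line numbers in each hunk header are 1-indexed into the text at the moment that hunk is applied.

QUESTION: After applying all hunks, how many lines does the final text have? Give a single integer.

Hunk 1: at line 3 remove [uvw,luwy,ouzzi] add [ietcy,jnsqb] -> 8 lines: noc fjzf hmtnn vyoe ietcy jnsqb bycoy qkmx
Hunk 2: at line 4 remove [ietcy,jnsqb] add [few,eptzk] -> 8 lines: noc fjzf hmtnn vyoe few eptzk bycoy qkmx
Hunk 3: at line 1 remove [hmtnn] add [hpego] -> 8 lines: noc fjzf hpego vyoe few eptzk bycoy qkmx
Hunk 4: at line 1 remove [fjzf,hpego] add [supoh,nrmh] -> 8 lines: noc supoh nrmh vyoe few eptzk bycoy qkmx
Final line count: 8

Answer: 8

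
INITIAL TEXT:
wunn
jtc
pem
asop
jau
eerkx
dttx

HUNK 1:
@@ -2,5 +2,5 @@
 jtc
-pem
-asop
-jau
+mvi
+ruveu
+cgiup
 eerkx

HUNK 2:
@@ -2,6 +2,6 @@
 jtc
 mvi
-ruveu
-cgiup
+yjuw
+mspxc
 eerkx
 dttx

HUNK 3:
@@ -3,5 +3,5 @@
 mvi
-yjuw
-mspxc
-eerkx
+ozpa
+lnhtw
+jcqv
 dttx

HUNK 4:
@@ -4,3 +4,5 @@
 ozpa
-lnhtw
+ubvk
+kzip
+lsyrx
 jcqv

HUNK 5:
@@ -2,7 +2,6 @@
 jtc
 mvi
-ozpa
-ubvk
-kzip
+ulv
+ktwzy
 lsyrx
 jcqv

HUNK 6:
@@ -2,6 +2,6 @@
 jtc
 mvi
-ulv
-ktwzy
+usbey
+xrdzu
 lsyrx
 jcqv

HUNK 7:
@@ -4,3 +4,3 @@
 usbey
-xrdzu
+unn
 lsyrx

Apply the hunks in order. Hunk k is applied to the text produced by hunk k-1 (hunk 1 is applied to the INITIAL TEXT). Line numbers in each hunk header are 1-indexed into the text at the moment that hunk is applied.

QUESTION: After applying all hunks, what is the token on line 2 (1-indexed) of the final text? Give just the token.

Answer: jtc

Derivation:
Hunk 1: at line 2 remove [pem,asop,jau] add [mvi,ruveu,cgiup] -> 7 lines: wunn jtc mvi ruveu cgiup eerkx dttx
Hunk 2: at line 2 remove [ruveu,cgiup] add [yjuw,mspxc] -> 7 lines: wunn jtc mvi yjuw mspxc eerkx dttx
Hunk 3: at line 3 remove [yjuw,mspxc,eerkx] add [ozpa,lnhtw,jcqv] -> 7 lines: wunn jtc mvi ozpa lnhtw jcqv dttx
Hunk 4: at line 4 remove [lnhtw] add [ubvk,kzip,lsyrx] -> 9 lines: wunn jtc mvi ozpa ubvk kzip lsyrx jcqv dttx
Hunk 5: at line 2 remove [ozpa,ubvk,kzip] add [ulv,ktwzy] -> 8 lines: wunn jtc mvi ulv ktwzy lsyrx jcqv dttx
Hunk 6: at line 2 remove [ulv,ktwzy] add [usbey,xrdzu] -> 8 lines: wunn jtc mvi usbey xrdzu lsyrx jcqv dttx
Hunk 7: at line 4 remove [xrdzu] add [unn] -> 8 lines: wunn jtc mvi usbey unn lsyrx jcqv dttx
Final line 2: jtc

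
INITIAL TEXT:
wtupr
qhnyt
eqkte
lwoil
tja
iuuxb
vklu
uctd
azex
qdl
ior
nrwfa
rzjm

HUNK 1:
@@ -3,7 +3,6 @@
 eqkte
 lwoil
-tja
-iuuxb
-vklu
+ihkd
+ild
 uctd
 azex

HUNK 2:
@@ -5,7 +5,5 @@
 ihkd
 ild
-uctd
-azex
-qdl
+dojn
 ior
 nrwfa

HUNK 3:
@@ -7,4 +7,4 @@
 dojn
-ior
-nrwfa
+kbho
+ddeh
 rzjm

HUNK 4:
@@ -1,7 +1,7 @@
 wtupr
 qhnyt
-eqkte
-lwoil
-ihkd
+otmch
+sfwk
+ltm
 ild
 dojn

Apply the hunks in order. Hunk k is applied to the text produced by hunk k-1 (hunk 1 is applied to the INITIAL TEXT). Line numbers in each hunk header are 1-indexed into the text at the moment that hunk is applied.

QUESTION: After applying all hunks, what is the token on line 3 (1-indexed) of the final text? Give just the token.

Answer: otmch

Derivation:
Hunk 1: at line 3 remove [tja,iuuxb,vklu] add [ihkd,ild] -> 12 lines: wtupr qhnyt eqkte lwoil ihkd ild uctd azex qdl ior nrwfa rzjm
Hunk 2: at line 5 remove [uctd,azex,qdl] add [dojn] -> 10 lines: wtupr qhnyt eqkte lwoil ihkd ild dojn ior nrwfa rzjm
Hunk 3: at line 7 remove [ior,nrwfa] add [kbho,ddeh] -> 10 lines: wtupr qhnyt eqkte lwoil ihkd ild dojn kbho ddeh rzjm
Hunk 4: at line 1 remove [eqkte,lwoil,ihkd] add [otmch,sfwk,ltm] -> 10 lines: wtupr qhnyt otmch sfwk ltm ild dojn kbho ddeh rzjm
Final line 3: otmch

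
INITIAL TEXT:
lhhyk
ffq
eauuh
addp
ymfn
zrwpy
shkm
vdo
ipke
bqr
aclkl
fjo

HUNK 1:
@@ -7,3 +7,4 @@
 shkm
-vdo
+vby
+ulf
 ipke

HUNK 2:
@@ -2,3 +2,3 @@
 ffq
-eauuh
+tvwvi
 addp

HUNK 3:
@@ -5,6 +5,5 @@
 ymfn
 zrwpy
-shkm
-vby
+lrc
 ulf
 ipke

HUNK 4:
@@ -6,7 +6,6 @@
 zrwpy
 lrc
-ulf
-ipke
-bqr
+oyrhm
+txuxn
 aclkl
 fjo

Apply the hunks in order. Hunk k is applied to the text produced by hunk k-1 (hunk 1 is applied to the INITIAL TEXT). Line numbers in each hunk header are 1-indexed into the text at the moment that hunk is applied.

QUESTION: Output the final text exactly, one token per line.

Hunk 1: at line 7 remove [vdo] add [vby,ulf] -> 13 lines: lhhyk ffq eauuh addp ymfn zrwpy shkm vby ulf ipke bqr aclkl fjo
Hunk 2: at line 2 remove [eauuh] add [tvwvi] -> 13 lines: lhhyk ffq tvwvi addp ymfn zrwpy shkm vby ulf ipke bqr aclkl fjo
Hunk 3: at line 5 remove [shkm,vby] add [lrc] -> 12 lines: lhhyk ffq tvwvi addp ymfn zrwpy lrc ulf ipke bqr aclkl fjo
Hunk 4: at line 6 remove [ulf,ipke,bqr] add [oyrhm,txuxn] -> 11 lines: lhhyk ffq tvwvi addp ymfn zrwpy lrc oyrhm txuxn aclkl fjo

Answer: lhhyk
ffq
tvwvi
addp
ymfn
zrwpy
lrc
oyrhm
txuxn
aclkl
fjo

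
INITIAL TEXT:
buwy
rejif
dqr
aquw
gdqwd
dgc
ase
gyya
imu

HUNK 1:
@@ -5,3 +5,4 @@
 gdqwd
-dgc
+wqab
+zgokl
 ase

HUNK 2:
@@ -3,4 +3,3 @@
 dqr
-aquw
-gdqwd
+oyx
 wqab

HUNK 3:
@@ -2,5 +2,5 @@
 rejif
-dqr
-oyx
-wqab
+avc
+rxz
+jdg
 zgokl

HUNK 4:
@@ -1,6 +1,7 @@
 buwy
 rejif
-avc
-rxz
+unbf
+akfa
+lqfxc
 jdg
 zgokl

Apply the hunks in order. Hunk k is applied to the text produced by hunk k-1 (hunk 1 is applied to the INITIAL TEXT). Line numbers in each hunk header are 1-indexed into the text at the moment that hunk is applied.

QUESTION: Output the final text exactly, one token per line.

Answer: buwy
rejif
unbf
akfa
lqfxc
jdg
zgokl
ase
gyya
imu

Derivation:
Hunk 1: at line 5 remove [dgc] add [wqab,zgokl] -> 10 lines: buwy rejif dqr aquw gdqwd wqab zgokl ase gyya imu
Hunk 2: at line 3 remove [aquw,gdqwd] add [oyx] -> 9 lines: buwy rejif dqr oyx wqab zgokl ase gyya imu
Hunk 3: at line 2 remove [dqr,oyx,wqab] add [avc,rxz,jdg] -> 9 lines: buwy rejif avc rxz jdg zgokl ase gyya imu
Hunk 4: at line 1 remove [avc,rxz] add [unbf,akfa,lqfxc] -> 10 lines: buwy rejif unbf akfa lqfxc jdg zgokl ase gyya imu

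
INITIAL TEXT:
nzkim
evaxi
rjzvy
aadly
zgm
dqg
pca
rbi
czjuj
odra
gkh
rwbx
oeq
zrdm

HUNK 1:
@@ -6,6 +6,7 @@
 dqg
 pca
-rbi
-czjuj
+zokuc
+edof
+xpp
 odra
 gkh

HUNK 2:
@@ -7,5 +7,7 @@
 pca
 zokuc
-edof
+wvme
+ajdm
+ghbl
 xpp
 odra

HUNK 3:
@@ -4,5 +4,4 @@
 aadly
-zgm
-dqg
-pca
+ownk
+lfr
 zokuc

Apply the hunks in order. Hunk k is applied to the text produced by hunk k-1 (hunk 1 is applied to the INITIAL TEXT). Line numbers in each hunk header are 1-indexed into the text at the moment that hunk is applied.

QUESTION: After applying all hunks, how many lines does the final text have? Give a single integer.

Hunk 1: at line 6 remove [rbi,czjuj] add [zokuc,edof,xpp] -> 15 lines: nzkim evaxi rjzvy aadly zgm dqg pca zokuc edof xpp odra gkh rwbx oeq zrdm
Hunk 2: at line 7 remove [edof] add [wvme,ajdm,ghbl] -> 17 lines: nzkim evaxi rjzvy aadly zgm dqg pca zokuc wvme ajdm ghbl xpp odra gkh rwbx oeq zrdm
Hunk 3: at line 4 remove [zgm,dqg,pca] add [ownk,lfr] -> 16 lines: nzkim evaxi rjzvy aadly ownk lfr zokuc wvme ajdm ghbl xpp odra gkh rwbx oeq zrdm
Final line count: 16

Answer: 16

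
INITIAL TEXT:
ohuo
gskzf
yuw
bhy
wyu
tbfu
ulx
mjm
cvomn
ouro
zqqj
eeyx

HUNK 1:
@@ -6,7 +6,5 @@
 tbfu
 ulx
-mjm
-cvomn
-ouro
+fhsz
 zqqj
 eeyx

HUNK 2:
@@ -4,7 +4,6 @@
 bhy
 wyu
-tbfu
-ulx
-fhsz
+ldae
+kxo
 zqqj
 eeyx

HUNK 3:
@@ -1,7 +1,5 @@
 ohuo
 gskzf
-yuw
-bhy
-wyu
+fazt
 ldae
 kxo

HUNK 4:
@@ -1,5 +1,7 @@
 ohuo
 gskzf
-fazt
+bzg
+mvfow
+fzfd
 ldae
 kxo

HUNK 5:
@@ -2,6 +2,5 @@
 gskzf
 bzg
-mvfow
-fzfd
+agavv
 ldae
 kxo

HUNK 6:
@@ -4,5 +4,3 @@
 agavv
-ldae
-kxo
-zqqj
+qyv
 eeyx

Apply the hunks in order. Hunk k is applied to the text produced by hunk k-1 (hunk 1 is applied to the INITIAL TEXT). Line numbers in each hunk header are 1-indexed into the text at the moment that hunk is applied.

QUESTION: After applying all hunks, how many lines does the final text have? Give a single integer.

Hunk 1: at line 6 remove [mjm,cvomn,ouro] add [fhsz] -> 10 lines: ohuo gskzf yuw bhy wyu tbfu ulx fhsz zqqj eeyx
Hunk 2: at line 4 remove [tbfu,ulx,fhsz] add [ldae,kxo] -> 9 lines: ohuo gskzf yuw bhy wyu ldae kxo zqqj eeyx
Hunk 3: at line 1 remove [yuw,bhy,wyu] add [fazt] -> 7 lines: ohuo gskzf fazt ldae kxo zqqj eeyx
Hunk 4: at line 1 remove [fazt] add [bzg,mvfow,fzfd] -> 9 lines: ohuo gskzf bzg mvfow fzfd ldae kxo zqqj eeyx
Hunk 5: at line 2 remove [mvfow,fzfd] add [agavv] -> 8 lines: ohuo gskzf bzg agavv ldae kxo zqqj eeyx
Hunk 6: at line 4 remove [ldae,kxo,zqqj] add [qyv] -> 6 lines: ohuo gskzf bzg agavv qyv eeyx
Final line count: 6

Answer: 6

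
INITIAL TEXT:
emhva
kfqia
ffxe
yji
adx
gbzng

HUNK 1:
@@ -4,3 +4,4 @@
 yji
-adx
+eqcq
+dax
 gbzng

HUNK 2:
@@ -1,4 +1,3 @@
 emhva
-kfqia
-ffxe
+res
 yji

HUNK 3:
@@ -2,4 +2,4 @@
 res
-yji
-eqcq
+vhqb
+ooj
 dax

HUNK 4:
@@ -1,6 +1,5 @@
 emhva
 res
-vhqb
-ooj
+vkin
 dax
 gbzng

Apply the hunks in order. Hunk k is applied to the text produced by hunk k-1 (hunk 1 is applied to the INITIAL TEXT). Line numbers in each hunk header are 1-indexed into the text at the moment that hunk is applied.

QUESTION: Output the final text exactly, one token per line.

Hunk 1: at line 4 remove [adx] add [eqcq,dax] -> 7 lines: emhva kfqia ffxe yji eqcq dax gbzng
Hunk 2: at line 1 remove [kfqia,ffxe] add [res] -> 6 lines: emhva res yji eqcq dax gbzng
Hunk 3: at line 2 remove [yji,eqcq] add [vhqb,ooj] -> 6 lines: emhva res vhqb ooj dax gbzng
Hunk 4: at line 1 remove [vhqb,ooj] add [vkin] -> 5 lines: emhva res vkin dax gbzng

Answer: emhva
res
vkin
dax
gbzng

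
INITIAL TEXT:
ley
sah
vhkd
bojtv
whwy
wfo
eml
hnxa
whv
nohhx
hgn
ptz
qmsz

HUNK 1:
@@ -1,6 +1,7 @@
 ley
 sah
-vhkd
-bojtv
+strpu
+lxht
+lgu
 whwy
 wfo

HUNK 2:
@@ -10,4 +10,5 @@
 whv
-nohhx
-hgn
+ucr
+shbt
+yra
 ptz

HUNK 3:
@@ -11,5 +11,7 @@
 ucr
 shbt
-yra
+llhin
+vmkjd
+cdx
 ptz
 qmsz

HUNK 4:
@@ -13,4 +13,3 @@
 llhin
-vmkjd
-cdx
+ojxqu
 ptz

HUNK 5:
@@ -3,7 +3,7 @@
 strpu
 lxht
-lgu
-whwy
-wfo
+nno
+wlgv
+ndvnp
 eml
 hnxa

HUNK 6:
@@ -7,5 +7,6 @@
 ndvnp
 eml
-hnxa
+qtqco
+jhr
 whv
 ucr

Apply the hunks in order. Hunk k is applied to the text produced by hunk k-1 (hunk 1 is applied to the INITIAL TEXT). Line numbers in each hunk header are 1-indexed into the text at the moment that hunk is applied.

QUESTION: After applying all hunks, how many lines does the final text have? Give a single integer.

Hunk 1: at line 1 remove [vhkd,bojtv] add [strpu,lxht,lgu] -> 14 lines: ley sah strpu lxht lgu whwy wfo eml hnxa whv nohhx hgn ptz qmsz
Hunk 2: at line 10 remove [nohhx,hgn] add [ucr,shbt,yra] -> 15 lines: ley sah strpu lxht lgu whwy wfo eml hnxa whv ucr shbt yra ptz qmsz
Hunk 3: at line 11 remove [yra] add [llhin,vmkjd,cdx] -> 17 lines: ley sah strpu lxht lgu whwy wfo eml hnxa whv ucr shbt llhin vmkjd cdx ptz qmsz
Hunk 4: at line 13 remove [vmkjd,cdx] add [ojxqu] -> 16 lines: ley sah strpu lxht lgu whwy wfo eml hnxa whv ucr shbt llhin ojxqu ptz qmsz
Hunk 5: at line 3 remove [lgu,whwy,wfo] add [nno,wlgv,ndvnp] -> 16 lines: ley sah strpu lxht nno wlgv ndvnp eml hnxa whv ucr shbt llhin ojxqu ptz qmsz
Hunk 6: at line 7 remove [hnxa] add [qtqco,jhr] -> 17 lines: ley sah strpu lxht nno wlgv ndvnp eml qtqco jhr whv ucr shbt llhin ojxqu ptz qmsz
Final line count: 17

Answer: 17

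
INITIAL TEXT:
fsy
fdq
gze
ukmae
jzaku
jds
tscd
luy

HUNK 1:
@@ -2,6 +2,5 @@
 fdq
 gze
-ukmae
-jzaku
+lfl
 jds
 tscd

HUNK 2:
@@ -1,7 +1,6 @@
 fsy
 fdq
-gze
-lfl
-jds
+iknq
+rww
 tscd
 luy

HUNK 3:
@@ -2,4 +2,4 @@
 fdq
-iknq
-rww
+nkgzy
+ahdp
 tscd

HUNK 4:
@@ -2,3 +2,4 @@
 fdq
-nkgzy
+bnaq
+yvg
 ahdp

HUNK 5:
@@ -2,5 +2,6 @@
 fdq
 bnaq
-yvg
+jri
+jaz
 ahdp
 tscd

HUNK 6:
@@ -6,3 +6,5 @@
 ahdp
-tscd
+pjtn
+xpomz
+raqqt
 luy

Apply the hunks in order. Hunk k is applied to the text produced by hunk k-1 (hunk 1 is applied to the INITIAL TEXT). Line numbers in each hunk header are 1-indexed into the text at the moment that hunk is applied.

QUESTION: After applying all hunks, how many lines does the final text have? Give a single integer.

Hunk 1: at line 2 remove [ukmae,jzaku] add [lfl] -> 7 lines: fsy fdq gze lfl jds tscd luy
Hunk 2: at line 1 remove [gze,lfl,jds] add [iknq,rww] -> 6 lines: fsy fdq iknq rww tscd luy
Hunk 3: at line 2 remove [iknq,rww] add [nkgzy,ahdp] -> 6 lines: fsy fdq nkgzy ahdp tscd luy
Hunk 4: at line 2 remove [nkgzy] add [bnaq,yvg] -> 7 lines: fsy fdq bnaq yvg ahdp tscd luy
Hunk 5: at line 2 remove [yvg] add [jri,jaz] -> 8 lines: fsy fdq bnaq jri jaz ahdp tscd luy
Hunk 6: at line 6 remove [tscd] add [pjtn,xpomz,raqqt] -> 10 lines: fsy fdq bnaq jri jaz ahdp pjtn xpomz raqqt luy
Final line count: 10

Answer: 10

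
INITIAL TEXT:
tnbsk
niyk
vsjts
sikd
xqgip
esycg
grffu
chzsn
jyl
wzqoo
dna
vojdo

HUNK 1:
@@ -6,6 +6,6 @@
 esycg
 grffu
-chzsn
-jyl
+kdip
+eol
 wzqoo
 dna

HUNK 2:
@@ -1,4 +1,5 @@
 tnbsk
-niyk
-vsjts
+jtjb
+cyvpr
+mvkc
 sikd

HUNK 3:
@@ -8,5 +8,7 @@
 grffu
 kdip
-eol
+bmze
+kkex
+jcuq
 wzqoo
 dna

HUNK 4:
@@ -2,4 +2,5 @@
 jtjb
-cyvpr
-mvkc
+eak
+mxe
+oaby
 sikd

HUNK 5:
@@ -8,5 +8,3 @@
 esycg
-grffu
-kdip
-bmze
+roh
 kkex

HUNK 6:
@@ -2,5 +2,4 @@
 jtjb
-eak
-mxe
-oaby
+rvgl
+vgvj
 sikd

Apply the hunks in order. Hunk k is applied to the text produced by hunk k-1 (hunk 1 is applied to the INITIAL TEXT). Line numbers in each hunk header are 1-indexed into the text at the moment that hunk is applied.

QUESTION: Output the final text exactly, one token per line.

Answer: tnbsk
jtjb
rvgl
vgvj
sikd
xqgip
esycg
roh
kkex
jcuq
wzqoo
dna
vojdo

Derivation:
Hunk 1: at line 6 remove [chzsn,jyl] add [kdip,eol] -> 12 lines: tnbsk niyk vsjts sikd xqgip esycg grffu kdip eol wzqoo dna vojdo
Hunk 2: at line 1 remove [niyk,vsjts] add [jtjb,cyvpr,mvkc] -> 13 lines: tnbsk jtjb cyvpr mvkc sikd xqgip esycg grffu kdip eol wzqoo dna vojdo
Hunk 3: at line 8 remove [eol] add [bmze,kkex,jcuq] -> 15 lines: tnbsk jtjb cyvpr mvkc sikd xqgip esycg grffu kdip bmze kkex jcuq wzqoo dna vojdo
Hunk 4: at line 2 remove [cyvpr,mvkc] add [eak,mxe,oaby] -> 16 lines: tnbsk jtjb eak mxe oaby sikd xqgip esycg grffu kdip bmze kkex jcuq wzqoo dna vojdo
Hunk 5: at line 8 remove [grffu,kdip,bmze] add [roh] -> 14 lines: tnbsk jtjb eak mxe oaby sikd xqgip esycg roh kkex jcuq wzqoo dna vojdo
Hunk 6: at line 2 remove [eak,mxe,oaby] add [rvgl,vgvj] -> 13 lines: tnbsk jtjb rvgl vgvj sikd xqgip esycg roh kkex jcuq wzqoo dna vojdo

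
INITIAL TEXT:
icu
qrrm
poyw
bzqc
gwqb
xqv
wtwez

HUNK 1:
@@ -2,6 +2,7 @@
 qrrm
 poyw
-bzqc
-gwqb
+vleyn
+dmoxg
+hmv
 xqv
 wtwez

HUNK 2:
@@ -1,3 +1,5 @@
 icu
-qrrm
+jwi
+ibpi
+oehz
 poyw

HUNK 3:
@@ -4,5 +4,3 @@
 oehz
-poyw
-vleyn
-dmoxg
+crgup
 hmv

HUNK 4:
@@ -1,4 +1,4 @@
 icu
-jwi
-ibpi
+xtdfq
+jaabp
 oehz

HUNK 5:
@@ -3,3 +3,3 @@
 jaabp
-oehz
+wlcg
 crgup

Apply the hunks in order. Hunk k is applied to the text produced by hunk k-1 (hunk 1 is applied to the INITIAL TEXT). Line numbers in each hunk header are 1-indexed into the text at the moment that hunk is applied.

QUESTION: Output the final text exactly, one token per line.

Answer: icu
xtdfq
jaabp
wlcg
crgup
hmv
xqv
wtwez

Derivation:
Hunk 1: at line 2 remove [bzqc,gwqb] add [vleyn,dmoxg,hmv] -> 8 lines: icu qrrm poyw vleyn dmoxg hmv xqv wtwez
Hunk 2: at line 1 remove [qrrm] add [jwi,ibpi,oehz] -> 10 lines: icu jwi ibpi oehz poyw vleyn dmoxg hmv xqv wtwez
Hunk 3: at line 4 remove [poyw,vleyn,dmoxg] add [crgup] -> 8 lines: icu jwi ibpi oehz crgup hmv xqv wtwez
Hunk 4: at line 1 remove [jwi,ibpi] add [xtdfq,jaabp] -> 8 lines: icu xtdfq jaabp oehz crgup hmv xqv wtwez
Hunk 5: at line 3 remove [oehz] add [wlcg] -> 8 lines: icu xtdfq jaabp wlcg crgup hmv xqv wtwez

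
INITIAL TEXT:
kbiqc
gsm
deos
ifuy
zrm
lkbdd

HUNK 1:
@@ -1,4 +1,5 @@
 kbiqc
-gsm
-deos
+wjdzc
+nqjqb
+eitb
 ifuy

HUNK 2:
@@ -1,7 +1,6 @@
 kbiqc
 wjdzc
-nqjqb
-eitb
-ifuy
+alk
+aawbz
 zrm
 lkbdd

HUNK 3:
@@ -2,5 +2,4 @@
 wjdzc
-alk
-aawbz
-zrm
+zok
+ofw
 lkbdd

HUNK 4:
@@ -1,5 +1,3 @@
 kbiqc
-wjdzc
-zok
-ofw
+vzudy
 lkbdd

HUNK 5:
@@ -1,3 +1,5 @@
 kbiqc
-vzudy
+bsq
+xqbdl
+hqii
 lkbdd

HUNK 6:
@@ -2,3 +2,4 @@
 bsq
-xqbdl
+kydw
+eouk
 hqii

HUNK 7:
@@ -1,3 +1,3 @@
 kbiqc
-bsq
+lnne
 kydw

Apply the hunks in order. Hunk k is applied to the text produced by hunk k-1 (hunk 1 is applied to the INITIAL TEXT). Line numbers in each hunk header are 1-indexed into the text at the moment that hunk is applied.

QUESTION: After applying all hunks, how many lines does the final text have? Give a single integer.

Hunk 1: at line 1 remove [gsm,deos] add [wjdzc,nqjqb,eitb] -> 7 lines: kbiqc wjdzc nqjqb eitb ifuy zrm lkbdd
Hunk 2: at line 1 remove [nqjqb,eitb,ifuy] add [alk,aawbz] -> 6 lines: kbiqc wjdzc alk aawbz zrm lkbdd
Hunk 3: at line 2 remove [alk,aawbz,zrm] add [zok,ofw] -> 5 lines: kbiqc wjdzc zok ofw lkbdd
Hunk 4: at line 1 remove [wjdzc,zok,ofw] add [vzudy] -> 3 lines: kbiqc vzudy lkbdd
Hunk 5: at line 1 remove [vzudy] add [bsq,xqbdl,hqii] -> 5 lines: kbiqc bsq xqbdl hqii lkbdd
Hunk 6: at line 2 remove [xqbdl] add [kydw,eouk] -> 6 lines: kbiqc bsq kydw eouk hqii lkbdd
Hunk 7: at line 1 remove [bsq] add [lnne] -> 6 lines: kbiqc lnne kydw eouk hqii lkbdd
Final line count: 6

Answer: 6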